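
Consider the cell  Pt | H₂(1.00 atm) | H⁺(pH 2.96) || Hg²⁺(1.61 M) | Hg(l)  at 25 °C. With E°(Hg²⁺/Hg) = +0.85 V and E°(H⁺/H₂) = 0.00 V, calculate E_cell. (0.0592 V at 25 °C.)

The Hg²⁺/Hg couple is the cathode, so E°_cell = 0.85 V; n = 2.
[H⁺] = 10^(−2.96) = 0.0011 M, and Q = [H⁺]^2 / ([Hg²⁺]·P(H₂)) = 7.47 × 10^-7.
E = E° − (0.0592/2) log Q = 0.85 − (0.0592/2)(-6.127) = 1.031 V.

1.03 V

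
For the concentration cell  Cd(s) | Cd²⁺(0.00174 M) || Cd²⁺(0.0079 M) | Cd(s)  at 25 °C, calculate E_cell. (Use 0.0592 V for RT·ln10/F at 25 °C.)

0.019 V

Both half-cells are Cd²⁺/Cd, so E°_cell = 0. The concentrated side is the cathode; the cell reaction moves Cd²⁺ from high to low concentration with n = 2.
Q = [Cd²⁺]_dilute/[Cd²⁺]_conc = 0.00174/0.0079 = 0.220.
E = 0 − (0.0592/2) log Q = −(0.0592/2)(-0.657) = 0.0194 V.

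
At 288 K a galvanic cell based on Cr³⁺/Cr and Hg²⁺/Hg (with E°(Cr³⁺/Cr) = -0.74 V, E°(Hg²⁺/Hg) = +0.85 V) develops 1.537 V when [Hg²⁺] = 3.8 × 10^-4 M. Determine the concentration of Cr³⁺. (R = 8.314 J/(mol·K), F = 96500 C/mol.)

From the Nernst equation, ln Q = nF(E° − E)/RT = 6×96500×(1.59 − 1.537)/(8.314×288) = 12.816, so Q = 3.68 × 10^5.
With Q = [Cr³⁺]^2/[Hg²⁺]^3 and the known concentrations, [Cr³⁺]^2 in the numerator gives [Cr³⁺] = 0.0045 M.

0.0045 M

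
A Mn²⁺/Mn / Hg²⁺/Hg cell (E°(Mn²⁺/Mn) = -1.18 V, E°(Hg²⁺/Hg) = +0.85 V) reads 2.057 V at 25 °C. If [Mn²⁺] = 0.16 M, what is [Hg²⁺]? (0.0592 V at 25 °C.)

From the Nernst equation, log Q = n(E° − E)/0.0592 = 2(2.03 − 2.057)/0.0592 = -0.912, so Q = 0.122.
With Q = [Mn²⁺]/[Hg²⁺] and the known concentrations, [Hg²⁺] in the denominator gives [Hg²⁺] = 1.3 M.

1.3 M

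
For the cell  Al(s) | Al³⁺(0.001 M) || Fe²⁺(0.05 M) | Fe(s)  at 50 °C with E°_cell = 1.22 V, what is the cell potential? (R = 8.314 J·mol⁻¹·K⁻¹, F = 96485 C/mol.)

1.24 V

Balancing electrons gives n = 6; the reaction quotient is Q = [Al³⁺]^2/[Fe²⁺]^3 = 0.00800.
E = E° − (RT/nF) ln Q = 1.22 − (8.314×323)/(6×96485) × (-4.828) = 1.220 + 0.022 = 1.242 V.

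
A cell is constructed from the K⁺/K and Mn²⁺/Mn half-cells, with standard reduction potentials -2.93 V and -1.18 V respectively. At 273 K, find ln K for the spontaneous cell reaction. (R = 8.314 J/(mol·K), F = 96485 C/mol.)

E°_cell = -1.18 − (-2.93) = 1.75 V, with n = 2 electrons transferred.
At equilibrium E = 0, so the Nernst equation gives ln K = nFE°/RT = (2)(96485)(1.75)/((8.314)(273)) = 148.78.

ln K = 148.8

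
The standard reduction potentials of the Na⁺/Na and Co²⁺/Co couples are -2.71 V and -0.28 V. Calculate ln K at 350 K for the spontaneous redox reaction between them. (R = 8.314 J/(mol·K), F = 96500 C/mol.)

E°_cell = -0.28 − (-2.71) = 2.43 V, with n = 2 electrons transferred.
At equilibrium E = 0, so the Nernst equation gives ln K = nFE°/RT = (2)(96500)(2.43)/((8.314)(350)) = 161.17.

ln K = 161.2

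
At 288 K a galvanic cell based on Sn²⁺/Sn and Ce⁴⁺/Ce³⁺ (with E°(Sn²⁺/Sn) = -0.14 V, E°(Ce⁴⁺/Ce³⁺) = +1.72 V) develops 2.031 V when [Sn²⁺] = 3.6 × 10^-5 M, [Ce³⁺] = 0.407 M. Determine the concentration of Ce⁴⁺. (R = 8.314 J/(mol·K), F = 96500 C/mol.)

2.4 M

From the Nernst equation, ln Q = nF(E° − E)/RT = 2×96500×(1.86 − 2.031)/(8.314×288) = -13.783, so Q = 1.03 × 10^-6.
With Q = [Sn²⁺]·[Ce³⁺]^2/[Ce⁴⁺]^2 and the known concentrations, [Ce⁴⁺]^2 in the denominator gives [Ce⁴⁺] = 2.4 M.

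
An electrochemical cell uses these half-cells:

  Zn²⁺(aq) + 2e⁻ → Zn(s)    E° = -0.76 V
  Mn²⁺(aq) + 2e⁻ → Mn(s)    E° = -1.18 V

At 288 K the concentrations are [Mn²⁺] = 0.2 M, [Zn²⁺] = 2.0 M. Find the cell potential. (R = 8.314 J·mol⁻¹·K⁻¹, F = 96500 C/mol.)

The Zn²⁺/Zn couple has the higher reduction potential and acts as the cathode, so E°_cell = -0.76 − (-1.18) = 0.42 V.
Balancing electrons gives n = 2; the reaction quotient is Q = [Mn²⁺]/[Zn²⁺] = 0.100.
E = E° − (RT/nF) ln Q = 0.42 − (8.314×288)/(2×96500) × (-2.303) = 0.420 + 0.029 = 0.449 V.

0.449 V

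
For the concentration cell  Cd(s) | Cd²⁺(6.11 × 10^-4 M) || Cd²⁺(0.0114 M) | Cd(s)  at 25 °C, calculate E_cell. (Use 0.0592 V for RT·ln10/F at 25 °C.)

Both half-cells are Cd²⁺/Cd, so E°_cell = 0. The concentrated side is the cathode; the cell reaction moves Cd²⁺ from high to low concentration with n = 2.
Q = [Cd²⁺]_dilute/[Cd²⁺]_conc = 6.11 × 10^-4/0.0114 = 0.0536.
E = 0 − (0.0592/2) log Q = −(0.0592/2)(-1.271) = 0.0376 V.

0.038 V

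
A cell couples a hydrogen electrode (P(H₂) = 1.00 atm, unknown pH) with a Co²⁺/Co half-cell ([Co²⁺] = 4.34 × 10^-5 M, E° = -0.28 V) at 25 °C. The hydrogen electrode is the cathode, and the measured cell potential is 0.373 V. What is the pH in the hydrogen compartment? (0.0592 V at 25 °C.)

pH = 0.61

E°_cell = 0.28 V and n = 2.
log Q = n(E° − E)/0.0592 = 2×(0.28 − 0.373)/0.0592 = -3.142.
With Q = [Co²⁺]·P(H₂) / [H⁺]^2, solving for [H⁺] gives log[H⁺] = -0.610, so pH = 0.61.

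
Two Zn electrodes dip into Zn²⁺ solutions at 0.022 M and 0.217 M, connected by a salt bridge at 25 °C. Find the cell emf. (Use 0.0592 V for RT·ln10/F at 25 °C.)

Both half-cells are Zn²⁺/Zn, so E°_cell = 0. The concentrated side is the cathode; the cell reaction moves Zn²⁺ from high to low concentration with n = 2.
Q = [Zn²⁺]_dilute/[Zn²⁺]_conc = 0.022/0.217 = 0.101.
E = 0 − (0.0592/2) log Q = −(0.0592/2)(-0.994) = 0.0294 V.

0.029 V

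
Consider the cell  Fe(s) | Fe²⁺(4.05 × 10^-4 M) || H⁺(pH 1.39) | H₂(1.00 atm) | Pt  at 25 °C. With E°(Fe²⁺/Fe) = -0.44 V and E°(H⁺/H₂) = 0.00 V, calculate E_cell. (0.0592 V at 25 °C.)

0.46 V

The hydrogen couple is the cathode, so E°_cell = 0.44 V; n = 2.
[H⁺] = 10^(−1.39) = 0.041 M, and Q = [Fe²⁺]·P(H₂) / [H⁺]^2 = 0.244.
E = E° − (0.0592/2) log Q = 0.44 − (0.0592/2)(-0.613) = 0.458 V.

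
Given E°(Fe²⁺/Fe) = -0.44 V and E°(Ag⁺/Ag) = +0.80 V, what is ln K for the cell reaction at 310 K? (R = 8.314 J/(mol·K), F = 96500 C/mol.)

ln K = 92.9

E°_cell = +0.80 − (-0.44) = 1.24 V, with n = 2 electrons transferred.
At equilibrium E = 0, so the Nernst equation gives ln K = nFE°/RT = (2)(96500)(1.24)/((8.314)(310)) = 92.86.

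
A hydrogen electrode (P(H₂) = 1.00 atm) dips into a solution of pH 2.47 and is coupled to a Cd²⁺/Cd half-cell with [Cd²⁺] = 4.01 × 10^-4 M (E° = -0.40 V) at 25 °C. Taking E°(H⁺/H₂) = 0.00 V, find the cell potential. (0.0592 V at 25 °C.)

The hydrogen couple is the cathode, so E°_cell = 0.40 V; n = 2.
[H⁺] = 10^(−2.47) = 0.0034 M, and Q = [Cd²⁺]·P(H₂) / [H⁺]^2 = 34.9.
E = E° − (0.0592/2) log Q = 0.40 − (0.0592/2)(1.543) = 0.354 V.

0.35 V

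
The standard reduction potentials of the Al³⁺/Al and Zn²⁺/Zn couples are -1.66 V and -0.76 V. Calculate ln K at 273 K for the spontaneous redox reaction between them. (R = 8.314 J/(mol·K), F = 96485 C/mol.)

ln K = 229.6

E°_cell = -0.76 − (-1.66) = 0.90 V, with n = 6 electrons transferred.
At equilibrium E = 0, so the Nernst equation gives ln K = nFE°/RT = (6)(96485)(0.90)/((8.314)(273)) = 229.55.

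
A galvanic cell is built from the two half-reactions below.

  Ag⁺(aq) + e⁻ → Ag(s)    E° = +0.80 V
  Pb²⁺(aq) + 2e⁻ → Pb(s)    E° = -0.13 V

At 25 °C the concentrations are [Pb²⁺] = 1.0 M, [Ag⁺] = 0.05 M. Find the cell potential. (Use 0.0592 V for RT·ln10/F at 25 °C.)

0.853 V

The Ag⁺/Ag couple has the higher reduction potential and acts as the cathode, so E°_cell = +0.80 − (-0.13) = 0.93 V.
Balancing electrons gives n = 2; the reaction quotient is Q = [Pb²⁺]/[Ag⁺]^2 = 400.
At 25 °C, E = E° − (0.0592/n) log Q = 0.93 − (0.0592/2)(2.602) = 0.930 − 0.077 = 0.853 V.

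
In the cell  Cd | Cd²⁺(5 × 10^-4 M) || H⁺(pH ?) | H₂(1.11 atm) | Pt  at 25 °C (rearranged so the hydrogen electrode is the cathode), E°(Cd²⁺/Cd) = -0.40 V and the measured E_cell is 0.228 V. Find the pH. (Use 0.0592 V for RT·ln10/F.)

pH = 4.53

E°_cell = 0.40 V and n = 2.
log Q = n(E° − E)/0.0592 = 2×(0.40 − 0.228)/0.0592 = 5.811.
With Q = [Cd²⁺]·P(H₂) / [H⁺]^2, solving for [H⁺] gives log[H⁺] = -4.533, so pH = 4.53.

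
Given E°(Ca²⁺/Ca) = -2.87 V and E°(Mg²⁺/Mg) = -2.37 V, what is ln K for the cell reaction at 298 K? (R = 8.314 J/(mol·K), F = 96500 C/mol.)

E°_cell = -2.37 − (-2.87) = 0.50 V, with n = 2 electrons transferred.
At equilibrium E = 0, so the Nernst equation gives ln K = nFE°/RT = (2)(96500)(0.50)/((8.314)(298)) = 38.95.

ln K = 38.9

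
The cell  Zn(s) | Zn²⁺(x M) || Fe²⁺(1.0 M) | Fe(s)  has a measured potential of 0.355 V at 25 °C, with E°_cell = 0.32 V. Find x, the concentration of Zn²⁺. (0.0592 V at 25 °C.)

0.066 M

From the Nernst equation, log Q = n(E° − E)/0.0592 = 2(0.32 − 0.355)/0.0592 = -1.182, so Q = 0.0657.
With Q = [Zn²⁺]/[Fe²⁺] and the known concentrations, [Zn²⁺] in the numerator gives [Zn²⁺] = 0.066 M.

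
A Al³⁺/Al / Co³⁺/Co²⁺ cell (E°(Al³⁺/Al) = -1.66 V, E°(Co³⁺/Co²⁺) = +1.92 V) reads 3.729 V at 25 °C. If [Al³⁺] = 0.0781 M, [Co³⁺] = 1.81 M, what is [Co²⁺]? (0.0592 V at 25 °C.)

From the Nernst equation, log Q = n(E° − E)/0.0592 = 3(3.58 − 3.729)/0.0592 = -7.551, so Q = 2.81 × 10^-8.
With Q = [Al³⁺]·[Co²⁺]^3/[Co³⁺]^3 and the known concentrations, [Co²⁺]^3 in the numerator gives [Co²⁺] = 0.013 M.

0.013 M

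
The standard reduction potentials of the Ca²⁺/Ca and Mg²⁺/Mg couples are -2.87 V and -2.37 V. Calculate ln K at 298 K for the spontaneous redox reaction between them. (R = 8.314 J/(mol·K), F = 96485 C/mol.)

E°_cell = -2.37 − (-2.87) = 0.50 V, with n = 2 electrons transferred.
At equilibrium E = 0, so the Nernst equation gives ln K = nFE°/RT = (2)(96485)(0.50)/((8.314)(298)) = 38.94.

ln K = 38.9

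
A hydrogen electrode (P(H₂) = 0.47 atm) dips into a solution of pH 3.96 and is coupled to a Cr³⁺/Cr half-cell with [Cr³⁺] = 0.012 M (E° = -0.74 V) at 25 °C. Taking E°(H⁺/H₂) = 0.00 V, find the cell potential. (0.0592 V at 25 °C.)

The hydrogen couple is the cathode, so E°_cell = 0.74 V; n = 6.
[H⁺] = 10^(−3.96) = 1.1 × 10^-4 M, and Q = [Cr³⁺]^2·P(H₂)^3 / [H⁺]^6 = 8.6 × 10^18.
E = E° − (0.0592/6) log Q = 0.74 − (0.0592/6)(18.935) = 0.553 V.

0.55 V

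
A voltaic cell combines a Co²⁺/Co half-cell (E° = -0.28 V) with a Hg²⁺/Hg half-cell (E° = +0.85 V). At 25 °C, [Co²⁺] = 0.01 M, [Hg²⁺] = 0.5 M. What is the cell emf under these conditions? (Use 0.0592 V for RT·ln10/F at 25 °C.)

The Hg²⁺/Hg couple has the higher reduction potential and acts as the cathode, so E°_cell = +0.85 − (-0.28) = 1.13 V.
Balancing electrons gives n = 2; the reaction quotient is Q = [Co²⁺]/[Hg²⁺] = 0.0200.
At 25 °C, E = E° − (0.0592/n) log Q = 1.13 − (0.0592/2)(-1.699) = 1.130 + 0.050 = 1.180 V.

1.18 V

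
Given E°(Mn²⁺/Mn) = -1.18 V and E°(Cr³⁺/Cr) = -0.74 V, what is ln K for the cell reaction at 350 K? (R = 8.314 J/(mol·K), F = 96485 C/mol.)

ln K = 87.5

E°_cell = -0.74 − (-1.18) = 0.44 V, with n = 6 electrons transferred.
At equilibrium E = 0, so the Nernst equation gives ln K = nFE°/RT = (6)(96485)(0.44)/((8.314)(350)) = 87.54.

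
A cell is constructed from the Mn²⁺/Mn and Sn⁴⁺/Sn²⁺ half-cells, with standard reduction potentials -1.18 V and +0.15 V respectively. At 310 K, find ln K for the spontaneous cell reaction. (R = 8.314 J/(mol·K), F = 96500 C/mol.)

E°_cell = +0.15 − (-1.18) = 1.33 V, with n = 2 electrons transferred.
At equilibrium E = 0, so the Nernst equation gives ln K = nFE°/RT = (2)(96500)(1.33)/((8.314)(310)) = 99.59.

ln K = 99.6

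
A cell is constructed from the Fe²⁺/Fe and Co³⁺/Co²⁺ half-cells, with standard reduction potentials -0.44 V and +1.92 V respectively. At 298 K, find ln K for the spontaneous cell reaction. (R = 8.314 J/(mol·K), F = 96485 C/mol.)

E°_cell = +1.92 − (-0.44) = 2.36 V, with n = 2 electrons transferred.
At equilibrium E = 0, so the Nernst equation gives ln K = nFE°/RT = (2)(96485)(2.36)/((8.314)(298)) = 183.81.

ln K = 183.8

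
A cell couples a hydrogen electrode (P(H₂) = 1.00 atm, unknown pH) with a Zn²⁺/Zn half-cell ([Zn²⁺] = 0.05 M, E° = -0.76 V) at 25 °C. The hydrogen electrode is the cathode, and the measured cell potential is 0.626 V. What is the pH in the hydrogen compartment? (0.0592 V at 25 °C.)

pH = 2.91

E°_cell = 0.76 V and n = 2.
log Q = n(E° − E)/0.0592 = 2×(0.76 − 0.626)/0.0592 = 4.527.
With Q = [Zn²⁺]·P(H₂) / [H⁺]^2, solving for [H⁺] gives log[H⁺] = -2.914, so pH = 2.91.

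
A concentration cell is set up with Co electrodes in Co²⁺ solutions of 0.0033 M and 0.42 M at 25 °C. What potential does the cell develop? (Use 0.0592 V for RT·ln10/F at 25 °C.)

0.062 V

Both half-cells are Co²⁺/Co, so E°_cell = 0. The concentrated side is the cathode; the cell reaction moves Co²⁺ from high to low concentration with n = 2.
Q = [Co²⁺]_dilute/[Co²⁺]_conc = 0.0033/0.42 = 0.00786.
E = 0 − (0.0592/2) log Q = −(0.0592/2)(-2.105) = 0.0623 V.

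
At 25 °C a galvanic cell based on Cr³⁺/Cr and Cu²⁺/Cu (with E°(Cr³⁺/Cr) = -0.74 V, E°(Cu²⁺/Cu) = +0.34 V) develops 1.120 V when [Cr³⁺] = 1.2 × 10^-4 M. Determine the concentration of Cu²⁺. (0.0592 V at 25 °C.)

0.055 M

From the Nernst equation, log Q = n(E° − E)/0.0592 = 6(1.08 − 1.120)/0.0592 = -4.054, so Q = 8.83 × 10^-5.
With Q = [Cr³⁺]^2/[Cu²⁺]^3 and the known concentrations, [Cu²⁺]^3 in the denominator gives [Cu²⁺] = 0.055 M.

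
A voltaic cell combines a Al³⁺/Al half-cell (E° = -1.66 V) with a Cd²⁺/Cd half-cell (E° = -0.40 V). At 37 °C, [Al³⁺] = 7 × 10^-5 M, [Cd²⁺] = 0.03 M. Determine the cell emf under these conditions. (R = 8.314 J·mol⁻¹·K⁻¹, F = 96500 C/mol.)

1.30 V

The Cd²⁺/Cd couple has the higher reduction potential and acts as the cathode, so E°_cell = -0.40 − (-1.66) = 1.26 V.
Balancing electrons gives n = 6; the reaction quotient is Q = [Al³⁺]^2/[Cd²⁺]^3 = 1.81 × 10^-4.
E = E° − (RT/nF) ln Q = 1.26 − (8.314×310)/(6×96500) × (-8.614) = 1.260 + 0.038 = 1.298 V.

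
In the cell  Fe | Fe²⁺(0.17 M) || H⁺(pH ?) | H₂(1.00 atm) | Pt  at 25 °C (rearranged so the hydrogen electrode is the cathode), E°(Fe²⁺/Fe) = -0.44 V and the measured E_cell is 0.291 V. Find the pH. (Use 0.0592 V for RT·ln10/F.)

E°_cell = 0.44 V and n = 2.
log Q = n(E° − E)/0.0592 = 2×(0.44 − 0.291)/0.0592 = 5.034.
With Q = [Fe²⁺]·P(H₂) / [H⁺]^2, solving for [H⁺] gives log[H⁺] = -2.902, so pH = 2.90.

pH = 2.90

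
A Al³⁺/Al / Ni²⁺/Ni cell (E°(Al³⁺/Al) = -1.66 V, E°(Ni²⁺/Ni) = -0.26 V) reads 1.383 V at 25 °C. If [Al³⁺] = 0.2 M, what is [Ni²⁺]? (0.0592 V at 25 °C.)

0.091 M

From the Nernst equation, log Q = n(E° − E)/0.0592 = 6(1.40 − 1.383)/0.0592 = 1.723, so Q = 52.8.
With Q = [Al³⁺]^2/[Ni²⁺]^3 and the known concentrations, [Ni²⁺]^3 in the denominator gives [Ni²⁺] = 0.091 M.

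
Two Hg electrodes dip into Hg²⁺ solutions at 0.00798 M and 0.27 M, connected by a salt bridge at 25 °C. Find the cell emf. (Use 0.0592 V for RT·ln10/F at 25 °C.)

Both half-cells are Hg²⁺/Hg, so E°_cell = 0. The concentrated side is the cathode; the cell reaction moves Hg²⁺ from high to low concentration with n = 2.
Q = [Hg²⁺]_dilute/[Hg²⁺]_conc = 0.00798/0.27 = 0.0296.
E = 0 − (0.0592/2) log Q = −(0.0592/2)(-1.529) = 0.0453 V.

0.045 V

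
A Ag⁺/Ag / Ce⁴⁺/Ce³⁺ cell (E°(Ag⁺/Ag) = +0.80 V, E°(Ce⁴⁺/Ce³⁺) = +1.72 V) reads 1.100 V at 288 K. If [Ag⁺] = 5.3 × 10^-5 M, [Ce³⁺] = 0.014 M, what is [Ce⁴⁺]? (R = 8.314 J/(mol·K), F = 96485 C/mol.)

0.001 M

From the Nernst equation, ln Q = nF(E° − E)/RT = 1×96485×(0.92 − 1.100)/(8.314×288) = -7.253, so Q = 7.08 × 10^-4.
With Q = [Ag⁺]·[Ce³⁺]/[Ce⁴⁺] and the known concentrations, [Ce⁴⁺] in the denominator gives [Ce⁴⁺] = 0.001 M.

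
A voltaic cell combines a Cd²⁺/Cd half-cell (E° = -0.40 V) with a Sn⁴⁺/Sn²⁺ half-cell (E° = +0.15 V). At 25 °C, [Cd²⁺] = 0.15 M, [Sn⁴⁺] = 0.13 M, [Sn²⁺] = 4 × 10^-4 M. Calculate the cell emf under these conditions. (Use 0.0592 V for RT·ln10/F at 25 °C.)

0.649 V

The Sn⁴⁺/Sn²⁺ couple has the higher reduction potential and acts as the cathode, so E°_cell = +0.15 − (-0.40) = 0.55 V.
Balancing electrons gives n = 2; the reaction quotient is Q = [Cd²⁺]·[Sn²⁺]/[Sn⁴⁺] = 4.62 × 10^-4.
At 25 °C, E = E° − (0.0592/n) log Q = 0.55 − (0.0592/2)(-3.336) = 0.550 + 0.099 = 0.649 V.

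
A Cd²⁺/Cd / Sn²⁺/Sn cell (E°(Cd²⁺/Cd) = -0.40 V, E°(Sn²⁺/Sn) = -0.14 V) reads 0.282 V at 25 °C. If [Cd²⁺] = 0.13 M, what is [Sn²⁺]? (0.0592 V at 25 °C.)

From the Nernst equation, log Q = n(E° − E)/0.0592 = 2(0.26 − 0.282)/0.0592 = -0.743, so Q = 0.181.
With Q = [Cd²⁺]/[Sn²⁺] and the known concentrations, [Sn²⁺] in the denominator gives [Sn²⁺] = 0.72 M.

0.72 M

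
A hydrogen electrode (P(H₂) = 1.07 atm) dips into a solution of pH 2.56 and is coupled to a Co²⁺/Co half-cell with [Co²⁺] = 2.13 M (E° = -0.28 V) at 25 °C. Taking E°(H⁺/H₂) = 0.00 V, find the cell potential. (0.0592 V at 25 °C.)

0.12 V

The hydrogen couple is the cathode, so E°_cell = 0.28 V; n = 2.
[H⁺] = 10^(−2.56) = 0.0028 M, and Q = [Co²⁺]·P(H₂) / [H⁺]^2 = 3 × 10^5.
E = E° − (0.0592/2) log Q = 0.28 − (0.0592/2)(5.478) = 0.118 V.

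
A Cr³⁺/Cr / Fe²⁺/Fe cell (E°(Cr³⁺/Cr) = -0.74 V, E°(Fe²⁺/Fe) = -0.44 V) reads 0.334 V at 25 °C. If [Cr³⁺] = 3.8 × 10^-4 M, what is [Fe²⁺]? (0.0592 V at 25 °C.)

0.074 M

From the Nernst equation, log Q = n(E° − E)/0.0592 = 6(0.30 − 0.334)/0.0592 = -3.446, so Q = 3.58 × 10^-4.
With Q = [Cr³⁺]^2/[Fe²⁺]^3 and the known concentrations, [Fe²⁺]^3 in the denominator gives [Fe²⁺] = 0.074 M.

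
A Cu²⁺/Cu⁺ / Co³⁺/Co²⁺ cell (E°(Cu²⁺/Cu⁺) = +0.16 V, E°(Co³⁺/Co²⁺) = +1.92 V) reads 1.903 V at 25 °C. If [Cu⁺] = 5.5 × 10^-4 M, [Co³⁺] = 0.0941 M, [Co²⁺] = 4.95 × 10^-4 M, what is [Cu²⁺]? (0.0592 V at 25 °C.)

4 × 10^-4 M

From the Nernst equation, log Q = n(E° − E)/0.0592 = 1(1.76 − 1.903)/0.0592 = -2.416, so Q = 0.00384.
With Q = [Cu²⁺]·[Co²⁺]/([Cu⁺]·[Co³⁺]) and the known concentrations, [Cu²⁺] in the numerator gives [Cu²⁺] = 4 × 10^-4 M.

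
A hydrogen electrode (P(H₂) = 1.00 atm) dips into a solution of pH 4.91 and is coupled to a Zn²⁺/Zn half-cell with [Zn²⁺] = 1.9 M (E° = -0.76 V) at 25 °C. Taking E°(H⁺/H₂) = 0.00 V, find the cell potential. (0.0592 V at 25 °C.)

The hydrogen couple is the cathode, so E°_cell = 0.76 V; n = 2.
[H⁺] = 10^(−4.91) = 1.2 × 10^-5 M, and Q = [Zn²⁺]·P(H₂) / [H⁺]^2 = 1.26 × 10^10.
E = E° − (0.0592/2) log Q = 0.76 − (0.0592/2)(10.099) = 0.461 V.

0.46 V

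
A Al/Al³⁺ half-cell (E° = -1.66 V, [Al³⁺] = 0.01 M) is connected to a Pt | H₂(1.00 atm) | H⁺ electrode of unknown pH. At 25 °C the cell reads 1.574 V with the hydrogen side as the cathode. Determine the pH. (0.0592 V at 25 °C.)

E°_cell = 1.66 V and n = 6.
log Q = n(E° − E)/0.0592 = 6×(1.66 − 1.574)/0.0592 = 8.716.
With Q = [Al³⁺]^2·P(H₂)^3 / [H⁺]^6, solving for [H⁺] gives log[H⁺] = -2.119, so pH = 2.12.

pH = 2.12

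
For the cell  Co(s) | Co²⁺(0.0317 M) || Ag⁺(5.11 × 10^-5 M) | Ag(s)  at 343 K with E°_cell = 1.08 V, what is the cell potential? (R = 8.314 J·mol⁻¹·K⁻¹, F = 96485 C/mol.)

Balancing electrons gives n = 2; the reaction quotient is Q = [Co²⁺]/[Ag⁺]^2 = 1.21 × 10^7.
E = E° − (RT/nF) ln Q = 1.08 − (8.314×343)/(2×96485) × (16.312) = 1.080 − 0.241 = 0.839 V.

0.839 V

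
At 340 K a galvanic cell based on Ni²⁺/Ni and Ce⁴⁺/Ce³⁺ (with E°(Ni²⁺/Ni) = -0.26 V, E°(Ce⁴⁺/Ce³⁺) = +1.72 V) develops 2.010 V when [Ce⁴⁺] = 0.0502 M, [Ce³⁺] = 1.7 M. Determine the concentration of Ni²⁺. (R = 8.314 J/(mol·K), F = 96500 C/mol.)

From the Nernst equation, ln Q = nF(E° − E)/RT = 2×96500×(1.98 − 2.010)/(8.314×340) = -2.048, so Q = 0.129.
With Q = [Ni²⁺]·[Ce³⁺]^2/[Ce⁴⁺]^2 and the known concentrations, [Ni²⁺] in the numerator gives [Ni²⁺] = 1.1 × 10^-4 M.

1.1 × 10^-4 M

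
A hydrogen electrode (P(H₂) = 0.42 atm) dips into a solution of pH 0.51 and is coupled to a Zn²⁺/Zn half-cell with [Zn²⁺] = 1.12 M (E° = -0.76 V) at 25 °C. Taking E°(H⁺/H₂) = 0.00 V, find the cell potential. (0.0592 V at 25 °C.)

0.74 V

The hydrogen couple is the cathode, so E°_cell = 0.76 V; n = 2.
[H⁺] = 10^(−0.51) = 0.31 M, and Q = [Zn²⁺]·P(H₂) / [H⁺]^2 = 4.93.
E = E° − (0.0592/2) log Q = 0.76 − (0.0592/2)(0.692) = 0.740 V.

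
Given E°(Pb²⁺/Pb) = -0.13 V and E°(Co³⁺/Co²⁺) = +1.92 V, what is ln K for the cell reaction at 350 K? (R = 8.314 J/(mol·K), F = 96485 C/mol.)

ln K = 135.9

E°_cell = +1.92 − (-0.13) = 2.05 V, with n = 2 electrons transferred.
At equilibrium E = 0, so the Nernst equation gives ln K = nFE°/RT = (2)(96485)(2.05)/((8.314)(350)) = 135.95.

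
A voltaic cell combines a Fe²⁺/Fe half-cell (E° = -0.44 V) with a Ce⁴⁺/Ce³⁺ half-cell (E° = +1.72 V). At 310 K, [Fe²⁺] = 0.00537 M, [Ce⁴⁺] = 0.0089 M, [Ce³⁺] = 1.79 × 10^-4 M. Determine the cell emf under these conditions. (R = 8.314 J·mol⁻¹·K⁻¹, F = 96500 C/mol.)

2.33 V

The Ce⁴⁺/Ce³⁺ couple has the higher reduction potential and acts as the cathode, so E°_cell = +1.72 − (-0.44) = 2.16 V.
Balancing electrons gives n = 2; the reaction quotient is Q = [Fe²⁺]·[Ce³⁺]^2/[Ce⁴⁺]^2 = 2.17 × 10^-6.
E = E° − (RT/nF) ln Q = 2.16 − (8.314×310)/(2×96500) × (-13.040) = 2.160 + 0.174 = 2.334 V.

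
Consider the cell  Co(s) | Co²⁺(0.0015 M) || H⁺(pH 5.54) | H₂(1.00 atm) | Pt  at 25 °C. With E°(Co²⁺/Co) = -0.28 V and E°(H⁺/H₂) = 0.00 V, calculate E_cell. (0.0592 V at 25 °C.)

0.036 V

The hydrogen couple is the cathode, so E°_cell = 0.28 V; n = 2.
[H⁺] = 10^(−5.54) = 2.9 × 10^-6 M, and Q = [Co²⁺]·P(H₂) / [H⁺]^2 = 1.8 × 10^8.
E = E° − (0.0592/2) log Q = 0.28 − (0.0592/2)(8.256) = 0.036 V.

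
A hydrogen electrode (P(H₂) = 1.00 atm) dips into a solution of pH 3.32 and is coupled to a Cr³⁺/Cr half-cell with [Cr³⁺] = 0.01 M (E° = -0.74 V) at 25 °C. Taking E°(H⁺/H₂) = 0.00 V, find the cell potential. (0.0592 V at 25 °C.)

0.58 V

The hydrogen couple is the cathode, so E°_cell = 0.74 V; n = 6.
[H⁺] = 10^(−3.32) = 4.8 × 10^-4 M, and Q = [Cr³⁺]^2·P(H₂)^3 / [H⁺]^6 = 8.32 × 10^15.
E = E° − (0.0592/6) log Q = 0.74 − (0.0592/6)(15.920) = 0.583 V.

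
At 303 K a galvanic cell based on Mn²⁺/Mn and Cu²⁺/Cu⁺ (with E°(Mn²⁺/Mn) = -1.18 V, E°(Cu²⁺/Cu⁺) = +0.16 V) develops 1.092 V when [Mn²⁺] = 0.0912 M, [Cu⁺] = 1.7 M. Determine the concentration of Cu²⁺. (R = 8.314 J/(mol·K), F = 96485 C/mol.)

3.8 × 10^-5 M

From the Nernst equation, ln Q = nF(E° − E)/RT = 2×96485×(1.34 − 1.092)/(8.314×303) = 18.997, so Q = 1.78 × 10^8.
With Q = [Mn²⁺]·[Cu⁺]^2/[Cu²⁺]^2 and the known concentrations, [Cu²⁺]^2 in the denominator gives [Cu²⁺] = 3.8 × 10^-5 M.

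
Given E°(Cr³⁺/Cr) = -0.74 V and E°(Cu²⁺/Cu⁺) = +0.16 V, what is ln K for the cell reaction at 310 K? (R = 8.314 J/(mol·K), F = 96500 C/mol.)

E°_cell = +0.16 − (-0.74) = 0.90 V, with n = 3 electrons transferred.
At equilibrium E = 0, so the Nernst equation gives ln K = nFE°/RT = (3)(96500)(0.90)/((8.314)(310)) = 101.09.

ln K = 101.1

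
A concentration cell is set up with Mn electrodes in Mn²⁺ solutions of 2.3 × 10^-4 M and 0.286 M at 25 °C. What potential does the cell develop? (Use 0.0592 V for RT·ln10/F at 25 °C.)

Both half-cells are Mn²⁺/Mn, so E°_cell = 0. The concentrated side is the cathode; the cell reaction moves Mn²⁺ from high to low concentration with n = 2.
Q = [Mn²⁺]_dilute/[Mn²⁺]_conc = 2.3 × 10^-4/0.286 = 8.04 × 10^-4.
E = 0 − (0.0592/2) log Q = −(0.0592/2)(-3.095) = 0.0916 V.

0.092 V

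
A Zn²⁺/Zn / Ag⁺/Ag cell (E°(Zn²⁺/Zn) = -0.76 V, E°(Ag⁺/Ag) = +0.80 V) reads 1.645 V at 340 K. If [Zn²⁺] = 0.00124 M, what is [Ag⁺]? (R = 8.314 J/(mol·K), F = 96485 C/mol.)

From the Nernst equation, ln Q = nF(E° − E)/RT = 2×96485×(1.56 − 1.645)/(8.314×340) = -5.803, so Q = 0.00302.
With Q = [Zn²⁺]/[Ag⁺]^2 and the known concentrations, [Ag⁺]^2 in the denominator gives [Ag⁺] = 0.64 M.

0.64 M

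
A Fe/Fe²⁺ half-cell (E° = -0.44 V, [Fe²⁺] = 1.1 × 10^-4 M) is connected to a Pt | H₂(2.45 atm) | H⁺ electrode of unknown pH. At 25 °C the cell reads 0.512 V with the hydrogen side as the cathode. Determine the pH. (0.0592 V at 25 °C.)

pH = 0.57

E°_cell = 0.44 V and n = 2.
log Q = n(E° − E)/0.0592 = 2×(0.44 − 0.512)/0.0592 = -2.432.
With Q = [Fe²⁺]·P(H₂) / [H⁺]^2, solving for [H⁺] gives log[H⁺] = -0.569, so pH = 0.57.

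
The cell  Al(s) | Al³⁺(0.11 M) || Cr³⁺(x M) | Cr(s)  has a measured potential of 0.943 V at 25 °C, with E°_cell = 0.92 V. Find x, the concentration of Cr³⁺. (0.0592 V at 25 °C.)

From the Nernst equation, log Q = n(E° − E)/0.0592 = 3(0.92 − 0.943)/0.0592 = -1.166, so Q = 0.0683.
With Q = [Al³⁺]/[Cr³⁺] and the known concentrations, [Cr³⁺] in the denominator gives [Cr³⁺] = 1.6 M.

1.6 M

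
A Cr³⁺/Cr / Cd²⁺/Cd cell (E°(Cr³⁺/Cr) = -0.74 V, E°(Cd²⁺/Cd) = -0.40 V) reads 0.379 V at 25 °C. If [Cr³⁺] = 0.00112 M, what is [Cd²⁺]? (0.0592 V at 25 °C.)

0.22 M

From the Nernst equation, log Q = n(E° − E)/0.0592 = 6(0.34 − 0.379)/0.0592 = -3.953, so Q = 1.12 × 10^-4.
With Q = [Cr³⁺]^2/[Cd²⁺]^3 and the known concentrations, [Cd²⁺]^3 in the denominator gives [Cd²⁺] = 0.22 M.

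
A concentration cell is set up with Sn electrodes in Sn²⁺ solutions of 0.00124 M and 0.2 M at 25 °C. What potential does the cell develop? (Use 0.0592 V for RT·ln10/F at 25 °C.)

Both half-cells are Sn²⁺/Sn, so E°_cell = 0. The concentrated side is the cathode; the cell reaction moves Sn²⁺ from high to low concentration with n = 2.
Q = [Sn²⁺]_dilute/[Sn²⁺]_conc = 0.00124/0.2 = 0.00620.
E = 0 − (0.0592/2) log Q = −(0.0592/2)(-2.208) = 0.0654 V.

0.065 V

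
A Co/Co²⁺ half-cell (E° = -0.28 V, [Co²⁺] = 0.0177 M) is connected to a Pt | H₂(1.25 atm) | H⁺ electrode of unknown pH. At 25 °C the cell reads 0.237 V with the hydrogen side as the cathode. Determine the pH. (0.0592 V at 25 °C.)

E°_cell = 0.28 V and n = 2.
log Q = n(E° − E)/0.0592 = 2×(0.28 − 0.237)/0.0592 = 1.453.
With Q = [Co²⁺]·P(H₂) / [H⁺]^2, solving for [H⁺] gives log[H⁺] = -1.554, so pH = 1.55.

pH = 1.55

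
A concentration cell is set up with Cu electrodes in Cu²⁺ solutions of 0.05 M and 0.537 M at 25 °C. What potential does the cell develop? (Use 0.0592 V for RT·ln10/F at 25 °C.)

Both half-cells are Cu²⁺/Cu, so E°_cell = 0. The concentrated side is the cathode; the cell reaction moves Cu²⁺ from high to low concentration with n = 2.
Q = [Cu²⁺]_dilute/[Cu²⁺]_conc = 0.05/0.537 = 0.0931.
E = 0 − (0.0592/2) log Q = −(0.0592/2)(-1.031) = 0.0305 V.

0.031 V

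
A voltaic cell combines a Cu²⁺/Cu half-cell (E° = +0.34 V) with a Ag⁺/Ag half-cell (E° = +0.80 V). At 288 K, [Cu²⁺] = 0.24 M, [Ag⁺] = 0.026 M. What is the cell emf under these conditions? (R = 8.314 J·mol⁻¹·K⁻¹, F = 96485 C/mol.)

The Ag⁺/Ag couple has the higher reduction potential and acts as the cathode, so E°_cell = +0.80 − (+0.34) = 0.46 V.
Balancing electrons gives n = 2; the reaction quotient is Q = [Cu²⁺]/[Ag⁺]^2 = 355.
E = E° − (RT/nF) ln Q = 0.46 − (8.314×288)/(2×96485) × (5.872) = 0.460 − 0.073 = 0.387 V.

0.387 V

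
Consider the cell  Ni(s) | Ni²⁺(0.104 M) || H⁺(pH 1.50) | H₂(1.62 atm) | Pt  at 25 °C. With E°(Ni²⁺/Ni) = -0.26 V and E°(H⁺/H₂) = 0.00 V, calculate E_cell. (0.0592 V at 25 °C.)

0.19 V

The hydrogen couple is the cathode, so E°_cell = 0.26 V; n = 2.
[H⁺] = 10^(−1.50) = 0.032 M, and Q = [Ni²⁺]·P(H₂) / [H⁺]^2 = 168.
E = E° − (0.0592/2) log Q = 0.26 − (0.0592/2)(2.227) = 0.194 V.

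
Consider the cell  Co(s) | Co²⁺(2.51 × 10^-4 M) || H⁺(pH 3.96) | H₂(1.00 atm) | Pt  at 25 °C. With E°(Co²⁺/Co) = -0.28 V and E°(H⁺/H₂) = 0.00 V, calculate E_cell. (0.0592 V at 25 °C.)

0.15 V

The hydrogen couple is the cathode, so E°_cell = 0.28 V; n = 2.
[H⁺] = 10^(−3.96) = 1.1 × 10^-4 M, and Q = [Co²⁺]·P(H₂) / [H⁺]^2 = 2.09 × 10^4.
E = E° − (0.0592/2) log Q = 0.28 − (0.0592/2)(4.320) = 0.152 V.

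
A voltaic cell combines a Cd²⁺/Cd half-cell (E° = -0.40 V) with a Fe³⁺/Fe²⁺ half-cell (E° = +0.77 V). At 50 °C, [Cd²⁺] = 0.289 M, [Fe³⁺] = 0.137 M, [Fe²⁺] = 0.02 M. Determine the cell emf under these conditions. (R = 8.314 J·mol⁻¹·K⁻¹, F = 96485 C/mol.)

The Fe³⁺/Fe²⁺ couple has the higher reduction potential and acts as the cathode, so E°_cell = +0.77 − (-0.40) = 1.17 V.
Balancing electrons gives n = 2; the reaction quotient is Q = [Cd²⁺]·[Fe²⁺]^2/[Fe³⁺]^2 = 0.00616.
E = E° − (RT/nF) ln Q = 1.17 − (8.314×323)/(2×96485) × (-5.090) = 1.170 + 0.071 = 1.241 V.

1.24 V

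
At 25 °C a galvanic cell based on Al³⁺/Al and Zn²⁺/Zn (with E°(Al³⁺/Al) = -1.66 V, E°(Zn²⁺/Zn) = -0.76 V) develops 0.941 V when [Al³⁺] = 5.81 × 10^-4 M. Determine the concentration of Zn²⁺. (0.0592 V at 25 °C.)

0.17 M

From the Nernst equation, log Q = n(E° − E)/0.0592 = 6(0.90 − 0.941)/0.0592 = -4.155, so Q = 6.99 × 10^-5.
With Q = [Al³⁺]^2/[Zn²⁺]^3 and the known concentrations, [Zn²⁺]^3 in the denominator gives [Zn²⁺] = 0.17 M.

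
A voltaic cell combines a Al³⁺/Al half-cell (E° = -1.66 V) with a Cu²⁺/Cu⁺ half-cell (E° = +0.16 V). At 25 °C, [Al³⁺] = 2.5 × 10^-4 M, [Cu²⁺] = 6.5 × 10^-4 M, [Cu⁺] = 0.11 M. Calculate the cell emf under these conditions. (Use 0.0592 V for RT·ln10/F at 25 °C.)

The Cu²⁺/Cu⁺ couple has the higher reduction potential and acts as the cathode, so E°_cell = +0.16 − (-1.66) = 1.82 V.
Balancing electrons gives n = 3; the reaction quotient is Q = [Al³⁺]·[Cu⁺]^3/[Cu²⁺]^3 = 1210.
At 25 °C, E = E° − (0.0592/n) log Q = 1.82 − (0.0592/3)(3.083) = 1.820 − 0.061 = 1.759 V.

1.76 V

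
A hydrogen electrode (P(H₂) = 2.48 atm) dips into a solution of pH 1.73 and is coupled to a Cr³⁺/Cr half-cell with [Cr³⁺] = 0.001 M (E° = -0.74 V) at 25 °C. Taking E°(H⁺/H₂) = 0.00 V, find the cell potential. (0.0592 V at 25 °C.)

0.69 V

The hydrogen couple is the cathode, so E°_cell = 0.74 V; n = 6.
[H⁺] = 10^(−1.73) = 0.019 M, and Q = [Cr³⁺]^2·P(H₂)^3 / [H⁺]^6 = 3.66 × 10^5.
E = E° − (0.0592/6) log Q = 0.74 − (0.0592/6)(5.563) = 0.685 V.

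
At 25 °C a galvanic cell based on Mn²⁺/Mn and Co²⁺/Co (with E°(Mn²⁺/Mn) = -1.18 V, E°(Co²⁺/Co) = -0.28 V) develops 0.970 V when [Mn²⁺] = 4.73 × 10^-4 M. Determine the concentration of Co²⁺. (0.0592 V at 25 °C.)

0.11 M

From the Nernst equation, log Q = n(E° − E)/0.0592 = 2(0.90 − 0.970)/0.0592 = -2.365, so Q = 0.00432.
With Q = [Mn²⁺]/[Co²⁺] and the known concentrations, [Co²⁺] in the denominator gives [Co²⁺] = 0.11 M.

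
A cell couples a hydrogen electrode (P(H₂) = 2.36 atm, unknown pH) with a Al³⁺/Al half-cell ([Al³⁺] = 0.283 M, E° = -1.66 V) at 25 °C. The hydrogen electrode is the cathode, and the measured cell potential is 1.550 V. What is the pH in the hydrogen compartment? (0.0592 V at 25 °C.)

E°_cell = 1.66 V and n = 6.
log Q = n(E° − E)/0.0592 = 6×(1.66 − 1.550)/0.0592 = 11.149.
With Q = [Al³⁺]^2·P(H₂)^3 / [H⁺]^6, solving for [H⁺] gives log[H⁺] = -1.854, so pH = 1.85.

pH = 1.85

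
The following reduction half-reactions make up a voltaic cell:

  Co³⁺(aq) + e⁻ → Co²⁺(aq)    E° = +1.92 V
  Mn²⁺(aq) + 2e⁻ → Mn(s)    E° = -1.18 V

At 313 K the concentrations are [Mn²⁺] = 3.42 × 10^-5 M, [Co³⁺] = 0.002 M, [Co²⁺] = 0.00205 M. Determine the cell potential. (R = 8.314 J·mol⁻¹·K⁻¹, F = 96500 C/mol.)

3.24 V

The Co³⁺/Co²⁺ couple has the higher reduction potential and acts as the cathode, so E°_cell = +1.92 − (-1.18) = 3.10 V.
Balancing electrons gives n = 2; the reaction quotient is Q = [Mn²⁺]·[Co²⁺]^2/[Co³⁺]^2 = 3.59 × 10^-5.
E = E° − (RT/nF) ln Q = 3.10 − (8.314×313)/(2×96500) × (-10.234) = 3.100 + 0.138 = 3.238 V.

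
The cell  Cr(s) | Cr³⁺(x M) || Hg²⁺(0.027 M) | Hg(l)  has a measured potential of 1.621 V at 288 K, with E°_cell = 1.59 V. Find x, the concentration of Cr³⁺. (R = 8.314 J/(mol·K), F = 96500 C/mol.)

From the Nernst equation, ln Q = nF(E° − E)/RT = 6×96500×(1.59 − 1.621)/(8.314×288) = -7.496, so Q = 5.55 × 10^-4.
With Q = [Cr³⁺]^2/[Hg²⁺]^3 and the known concentrations, [Cr³⁺]^2 in the numerator gives [Cr³⁺] = 1 × 10^-4 M.

1 × 10^-4 M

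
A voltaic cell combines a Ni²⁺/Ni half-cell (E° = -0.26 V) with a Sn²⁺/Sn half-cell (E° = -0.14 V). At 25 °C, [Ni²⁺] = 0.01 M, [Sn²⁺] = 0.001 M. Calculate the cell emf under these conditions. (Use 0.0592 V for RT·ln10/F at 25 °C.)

The Sn²⁺/Sn couple has the higher reduction potential and acts as the cathode, so E°_cell = -0.14 − (-0.26) = 0.12 V.
Balancing electrons gives n = 2; the reaction quotient is Q = [Ni²⁺]/[Sn²⁺] = 10.0.
At 25 °C, E = E° − (0.0592/n) log Q = 0.12 − (0.0592/2)(1.000) = 0.120 − 0.030 = 0.090 V.

0.090 V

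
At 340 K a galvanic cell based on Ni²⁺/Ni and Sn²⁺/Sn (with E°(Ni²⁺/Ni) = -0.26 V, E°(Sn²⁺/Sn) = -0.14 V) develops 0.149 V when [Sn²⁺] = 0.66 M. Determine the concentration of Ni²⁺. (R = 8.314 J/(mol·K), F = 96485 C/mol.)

0.091 M

From the Nernst equation, ln Q = nF(E° − E)/RT = 2×96485×(0.12 − 0.149)/(8.314×340) = -1.980, so Q = 0.138.
With Q = [Ni²⁺]/[Sn²⁺] and the known concentrations, [Ni²⁺] in the numerator gives [Ni²⁺] = 0.091 M.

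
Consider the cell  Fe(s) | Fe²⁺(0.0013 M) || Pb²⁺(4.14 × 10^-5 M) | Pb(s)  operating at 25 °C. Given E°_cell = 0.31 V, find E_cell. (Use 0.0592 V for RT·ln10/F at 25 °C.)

0.266 V

Balancing electrons gives n = 2; the reaction quotient is Q = [Fe²⁺]/[Pb²⁺] = 31.4.
At 25 °C, E = E° − (0.0592/n) log Q = 0.31 − (0.0592/2)(1.497) = 0.310 − 0.044 = 0.266 V.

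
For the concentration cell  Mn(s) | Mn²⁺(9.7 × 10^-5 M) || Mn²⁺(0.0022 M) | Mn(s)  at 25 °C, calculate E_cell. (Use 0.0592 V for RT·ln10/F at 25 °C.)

Both half-cells are Mn²⁺/Mn, so E°_cell = 0. The concentrated side is the cathode; the cell reaction moves Mn²⁺ from high to low concentration with n = 2.
Q = [Mn²⁺]_dilute/[Mn²⁺]_conc = 9.7 × 10^-5/0.0022 = 0.0441.
E = 0 − (0.0592/2) log Q = −(0.0592/2)(-1.356) = 0.0401 V.

0.040 V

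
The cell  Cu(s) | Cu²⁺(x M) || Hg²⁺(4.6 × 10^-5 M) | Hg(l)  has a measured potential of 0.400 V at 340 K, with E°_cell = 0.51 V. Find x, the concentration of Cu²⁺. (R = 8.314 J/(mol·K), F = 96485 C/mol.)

0.084 M

From the Nernst equation, ln Q = nF(E° − E)/RT = 2×96485×(0.51 − 0.400)/(8.314×340) = 7.509, so Q = 1820.
With Q = [Cu²⁺]/[Hg²⁺] and the known concentrations, [Cu²⁺] in the numerator gives [Cu²⁺] = 0.084 M.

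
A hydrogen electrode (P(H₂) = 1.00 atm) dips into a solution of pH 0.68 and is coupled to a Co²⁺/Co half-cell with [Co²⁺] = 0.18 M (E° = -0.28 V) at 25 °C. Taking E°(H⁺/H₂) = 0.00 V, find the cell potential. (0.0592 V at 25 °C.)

The hydrogen couple is the cathode, so E°_cell = 0.28 V; n = 2.
[H⁺] = 10^(−0.68) = 0.21 M, and Q = [Co²⁺]·P(H₂) / [H⁺]^2 = 4.12.
E = E° − (0.0592/2) log Q = 0.28 − (0.0592/2)(0.615) = 0.262 V.

0.26 V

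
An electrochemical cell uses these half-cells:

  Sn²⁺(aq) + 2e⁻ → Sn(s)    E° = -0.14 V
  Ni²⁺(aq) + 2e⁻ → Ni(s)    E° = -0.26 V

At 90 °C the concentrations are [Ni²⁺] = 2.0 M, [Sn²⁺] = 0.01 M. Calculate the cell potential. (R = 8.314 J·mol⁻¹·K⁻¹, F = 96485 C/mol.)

The Sn²⁺/Sn couple has the higher reduction potential and acts as the cathode, so E°_cell = -0.14 − (-0.26) = 0.12 V.
Balancing electrons gives n = 2; the reaction quotient is Q = [Ni²⁺]/[Sn²⁺] = 200.
E = E° − (RT/nF) ln Q = 0.12 − (8.314×363)/(2×96485) × (5.298) = 0.120 − 0.083 = 0.037 V.

0.037 V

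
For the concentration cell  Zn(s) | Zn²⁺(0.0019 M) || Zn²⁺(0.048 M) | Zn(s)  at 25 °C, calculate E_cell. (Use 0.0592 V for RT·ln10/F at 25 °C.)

Both half-cells are Zn²⁺/Zn, so E°_cell = 0. The concentrated side is the cathode; the cell reaction moves Zn²⁺ from high to low concentration with n = 2.
Q = [Zn²⁺]_dilute/[Zn²⁺]_conc = 0.0019/0.048 = 0.0396.
E = 0 − (0.0592/2) log Q = −(0.0592/2)(-1.402) = 0.0415 V.

0.041 V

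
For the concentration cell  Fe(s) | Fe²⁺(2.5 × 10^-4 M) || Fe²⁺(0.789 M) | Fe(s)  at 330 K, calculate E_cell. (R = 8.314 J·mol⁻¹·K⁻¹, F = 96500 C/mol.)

Both half-cells are Fe²⁺/Fe, so E°_cell = 0. The concentrated side is the cathode; the cell reaction moves Fe²⁺ from high to low concentration with n = 2.
Q = [Fe²⁺]_dilute/[Fe²⁺]_conc = 2.5 × 10^-4/0.789 = 3.17 × 10^-4.
E = 0 − (RT/nF) ln Q = −((8.314×330)/(2×96500))(-8.057) = 0.1145 V.

0.11 V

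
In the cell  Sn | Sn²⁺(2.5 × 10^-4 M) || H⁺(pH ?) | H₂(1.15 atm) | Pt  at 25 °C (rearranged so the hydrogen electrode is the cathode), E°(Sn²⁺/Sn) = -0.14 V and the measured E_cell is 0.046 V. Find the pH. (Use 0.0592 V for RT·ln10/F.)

E°_cell = 0.14 V and n = 2.
log Q = n(E° − E)/0.0592 = 2×(0.14 − 0.046)/0.0592 = 3.176.
With Q = [Sn²⁺]·P(H₂) / [H⁺]^2, solving for [H⁺] gives log[H⁺] = -3.359, so pH = 3.36.

pH = 3.36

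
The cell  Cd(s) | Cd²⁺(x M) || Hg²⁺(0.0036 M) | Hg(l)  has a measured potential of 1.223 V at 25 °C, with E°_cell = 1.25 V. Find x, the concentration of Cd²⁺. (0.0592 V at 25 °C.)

0.029 M

From the Nernst equation, log Q = n(E° − E)/0.0592 = 2(1.25 − 1.223)/0.0592 = 0.912, so Q = 8.17.
With Q = [Cd²⁺]/[Hg²⁺] and the known concentrations, [Cd²⁺] in the numerator gives [Cd²⁺] = 0.029 M.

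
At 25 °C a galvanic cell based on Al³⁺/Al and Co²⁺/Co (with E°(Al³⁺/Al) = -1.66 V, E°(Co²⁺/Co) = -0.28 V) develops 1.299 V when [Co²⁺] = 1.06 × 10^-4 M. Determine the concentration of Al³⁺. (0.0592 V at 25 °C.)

0.014 M

From the Nernst equation, log Q = n(E° − E)/0.0592 = 6(1.38 − 1.299)/0.0592 = 8.209, so Q = 1.62 × 10^8.
With Q = [Al³⁺]^2/[Co²⁺]^3 and the known concentrations, [Al³⁺]^2 in the numerator gives [Al³⁺] = 0.014 M.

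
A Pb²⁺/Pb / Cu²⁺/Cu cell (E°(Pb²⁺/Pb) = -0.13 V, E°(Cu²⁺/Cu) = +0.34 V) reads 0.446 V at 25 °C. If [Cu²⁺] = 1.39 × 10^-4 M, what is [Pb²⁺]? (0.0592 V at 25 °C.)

9 × 10^-4 M

From the Nernst equation, log Q = n(E° − E)/0.0592 = 2(0.47 − 0.446)/0.0592 = 0.811, so Q = 6.47.
With Q = [Pb²⁺]/[Cu²⁺] and the known concentrations, [Pb²⁺] in the numerator gives [Pb²⁺] = 9 × 10^-4 M.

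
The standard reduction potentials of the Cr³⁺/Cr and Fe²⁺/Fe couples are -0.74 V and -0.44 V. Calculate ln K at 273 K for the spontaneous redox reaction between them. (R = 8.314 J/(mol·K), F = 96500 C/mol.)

E°_cell = -0.44 − (-0.74) = 0.30 V, with n = 6 electrons transferred.
At equilibrium E = 0, so the Nernst equation gives ln K = nFE°/RT = (6)(96500)(0.30)/((8.314)(273)) = 76.53.

ln K = 76.5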